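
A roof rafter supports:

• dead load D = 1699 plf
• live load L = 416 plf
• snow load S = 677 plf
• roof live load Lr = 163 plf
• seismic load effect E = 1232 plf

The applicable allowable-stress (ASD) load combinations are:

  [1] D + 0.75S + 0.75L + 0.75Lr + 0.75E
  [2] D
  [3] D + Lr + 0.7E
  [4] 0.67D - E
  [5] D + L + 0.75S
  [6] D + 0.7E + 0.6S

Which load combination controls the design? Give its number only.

[1] 1.0(1699) + 0.75(677) + 0.75(416) + 0.75(163) + 0.75(1232) = 3565.0
[2] 1.0(1699) = 1699.0
[3] 1.0(1699) + 1.0(163) + 0.7(1232) = 1699.0 + 163.0 + 862.4 = 2724.4
[4] 0.67(1699) - 1.0(1232) = 1138.3 - 1232.0 = -93.7
[5] 1.0(1699) + 1.0(416) + 0.75(677) = 1699.0 + 416.0 + 507.8 = 2622.8
[6] 1.0(1699) + 0.7(1232) + 0.6(677) = 1699.0 + 862.4 + 406.2 = 2967.6
The largest value is 3565.0 plf from combination 1.

Combination 1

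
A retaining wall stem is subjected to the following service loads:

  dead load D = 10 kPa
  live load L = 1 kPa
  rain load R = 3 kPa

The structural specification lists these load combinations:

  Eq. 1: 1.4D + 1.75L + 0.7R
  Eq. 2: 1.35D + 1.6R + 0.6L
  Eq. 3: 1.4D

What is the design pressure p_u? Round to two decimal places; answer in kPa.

Eq. 1: 1.4(10) + 1.75(1) + 0.7(3) = 14.00 + 1.75 + 2.10 = 17.85
Eq. 2: 1.35(10) + 1.6(3) + 0.6(1) = 13.50 + 4.80 + 0.60 = 18.90
Eq. 3: 1.4(10) = 14.00
Maximum is from combination 2.

18.90 kPa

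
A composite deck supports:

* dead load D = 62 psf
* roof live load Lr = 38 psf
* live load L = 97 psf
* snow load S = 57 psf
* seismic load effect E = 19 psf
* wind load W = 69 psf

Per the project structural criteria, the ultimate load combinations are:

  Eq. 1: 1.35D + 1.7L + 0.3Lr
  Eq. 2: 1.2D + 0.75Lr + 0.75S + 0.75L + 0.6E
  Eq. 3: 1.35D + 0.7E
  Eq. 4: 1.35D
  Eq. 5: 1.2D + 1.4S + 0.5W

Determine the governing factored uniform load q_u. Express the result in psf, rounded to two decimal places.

Eq. 1: 1.35(62) + 1.7(97) + 0.3(38) = 83.70 + 164.90 + 11.40 = 260.00
Eq. 2: 1.2(62) + 0.75(38) + 0.75(57) + 0.75(97) + 0.6(19) = 74.40 + 28.50 + 42.75 + 72.75 + 11.40 = 229.80
Eq. 3: 1.35(62) + 0.7(19) = 83.70 + 13.30 = 97.00
Eq. 4: 1.35(62) = 83.70
Eq. 5: 1.2(62) + 1.4(57) + 0.5(69) = 74.40 + 79.80 + 34.50 = 188.70
The controlling combination is 1, giving 260.00 psf.

260.00 psf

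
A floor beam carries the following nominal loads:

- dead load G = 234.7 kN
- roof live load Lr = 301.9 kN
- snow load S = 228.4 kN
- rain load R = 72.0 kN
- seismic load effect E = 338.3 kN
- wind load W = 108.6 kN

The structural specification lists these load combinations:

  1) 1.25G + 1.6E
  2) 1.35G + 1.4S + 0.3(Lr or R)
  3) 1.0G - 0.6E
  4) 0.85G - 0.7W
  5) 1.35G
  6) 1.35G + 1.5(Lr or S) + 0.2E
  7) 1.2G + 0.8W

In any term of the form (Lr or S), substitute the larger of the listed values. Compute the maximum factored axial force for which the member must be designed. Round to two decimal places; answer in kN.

837.36 kN

(Lr or R) → Lr = 301.9 kN; (Lr or S) → Lr = 301.9 kN.
1) 1.25(234.7) + 1.6(338.3) = 293.38 + 541.28 = 834.66
2) 1.35(234.7) + 1.4(228.4) + 0.3(301.9) = 316.85 + 319.76 + 90.57 = 727.18
3) 1.0(234.7) - 0.6(338.3) = 234.70 - 202.98 = 31.72
4) 0.85(234.7) - 0.7(108.6) = 199.50 - 76.02 = 123.48
5) 1.35(234.7) = 316.85
6) 1.35(234.7) + 1.5(301.9) + 0.2(338.3) = 316.85 + 452.85 + 67.66 = 837.36
7) 1.2(234.7) + 0.8(108.6) = 281.64 + 86.88 = 368.52
Maximum is from combination 6.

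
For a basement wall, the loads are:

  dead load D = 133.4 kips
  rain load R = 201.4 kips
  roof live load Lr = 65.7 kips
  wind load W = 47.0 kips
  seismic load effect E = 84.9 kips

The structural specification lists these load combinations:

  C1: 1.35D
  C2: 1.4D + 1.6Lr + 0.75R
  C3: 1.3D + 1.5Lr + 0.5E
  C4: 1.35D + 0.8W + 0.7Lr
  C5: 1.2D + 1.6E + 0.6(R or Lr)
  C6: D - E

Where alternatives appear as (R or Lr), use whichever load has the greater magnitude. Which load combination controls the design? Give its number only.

Combination 2

(R or Lr) → R = 201.4 kips.
C1: 1.35(133.4) = 180.1
C2: 1.4(133.4) + 1.6(65.7) + 0.75(201.4) = 442.9
C3: 1.3(133.4) + 1.5(65.7) + 0.5(84.9) = 314.4
C4: 1.35(133.4) + 0.8(47.0) + 0.7(65.7) = 180.1 + 37.6 + 46.0 = 263.7
C5: 1.2(133.4) + 1.6(84.9) + 0.6(201.4) = 416.8
C6: 1.0(133.4) - 1.0(84.9) = 133.4 - 84.9 = 48.5
The largest value is 442.9 kips from combination 2.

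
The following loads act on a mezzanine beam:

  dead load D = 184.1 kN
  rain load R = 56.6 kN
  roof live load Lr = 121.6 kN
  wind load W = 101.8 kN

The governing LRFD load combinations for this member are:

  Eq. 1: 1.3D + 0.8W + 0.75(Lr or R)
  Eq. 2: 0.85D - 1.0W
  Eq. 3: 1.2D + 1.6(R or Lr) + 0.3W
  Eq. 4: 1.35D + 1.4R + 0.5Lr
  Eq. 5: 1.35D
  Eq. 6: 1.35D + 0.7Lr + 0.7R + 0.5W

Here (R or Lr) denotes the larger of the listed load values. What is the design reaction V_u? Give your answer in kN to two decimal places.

(Lr or R) → Lr = 121.6 kN; (R or Lr) → Lr = 121.6 kN.
Eq. 1: 1.3(184.1) + 0.8(101.8) + 0.75(121.6) = 411.97
Eq. 2: 0.85(184.1) - 1.0(101.8) = 54.69
Eq. 3: 1.2(184.1) + 1.6(121.6) + 0.3(101.8) = 446.02
Eq. 4: 1.35(184.1) + 1.4(56.6) + 0.5(121.6) = 388.58
Eq. 5: 1.35(184.1) = 248.54
Eq. 6: 1.35(184.1) + 0.7(121.6) + 0.7(56.6) + 0.5(101.8) = 424.18
The controlling combination is 3, giving 446.02 kN.

446.02 kN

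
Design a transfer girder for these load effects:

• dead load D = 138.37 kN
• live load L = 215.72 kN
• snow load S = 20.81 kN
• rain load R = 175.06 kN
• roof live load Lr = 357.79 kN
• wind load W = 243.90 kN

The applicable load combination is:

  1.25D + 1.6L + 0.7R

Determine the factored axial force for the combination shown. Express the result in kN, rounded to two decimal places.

1.25(138.37) + 1.6(215.72) + 0.7(175.06) = 640.66
N_u = 640.66 kN.

640.66 kN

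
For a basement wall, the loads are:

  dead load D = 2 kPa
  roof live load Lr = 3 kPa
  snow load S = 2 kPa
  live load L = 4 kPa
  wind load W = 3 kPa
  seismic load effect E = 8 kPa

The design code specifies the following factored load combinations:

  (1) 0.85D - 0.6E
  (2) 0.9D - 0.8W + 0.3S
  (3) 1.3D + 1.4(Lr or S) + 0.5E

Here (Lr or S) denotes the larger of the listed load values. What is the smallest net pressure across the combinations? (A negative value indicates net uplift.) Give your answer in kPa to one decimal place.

(Lr or S) → Lr = 3 kPa.
(1) 0.85(2) - 0.6(8) = 1.7 - 4.8 = -3.1
(2) 0.9(2) - 0.8(3) + 0.3(2) = 1.8 - 2.4 + 0.6 = 0.0
(3) 1.3(2) + 1.4(3) + 0.5(8) = 2.6 + 4.2 + 4.0 = 10.8
Combination 1 gives the minimum: -3.1 kPa.

-3.1 kPa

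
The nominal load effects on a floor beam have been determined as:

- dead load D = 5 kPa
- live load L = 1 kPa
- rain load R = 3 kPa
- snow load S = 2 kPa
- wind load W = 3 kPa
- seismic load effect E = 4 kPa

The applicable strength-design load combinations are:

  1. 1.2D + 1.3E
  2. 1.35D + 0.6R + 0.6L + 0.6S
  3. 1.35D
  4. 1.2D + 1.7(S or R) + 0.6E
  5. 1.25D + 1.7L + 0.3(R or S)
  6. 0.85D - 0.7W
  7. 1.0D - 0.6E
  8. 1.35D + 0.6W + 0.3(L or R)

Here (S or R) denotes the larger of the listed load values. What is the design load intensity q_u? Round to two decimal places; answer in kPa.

(S or R) → R = 3 kPa; (R or S) → R = 3 kPa; (L or R) → R = 3 kPa.
1. 1.2(5) + 1.3(4) = 6.00 + 5.20 = 11.20
2. 1.35(5) + 0.6(3) + 0.6(1) + 0.6(2) = 6.75 + 1.80 + 0.60 + 1.20 = 10.35
3. 1.35(5) = 6.75
4. 1.2(5) + 1.7(3) + 0.6(4) = 6.00 + 5.10 + 2.40 = 13.50
5. 1.25(5) + 1.7(1) + 0.3(3) = 6.25 + 1.70 + 0.90 = 8.85
6. 0.85(5) - 0.7(3) = 4.25 - 2.10 = 2.15
7. 1.0(5) - 0.6(4) = 5.00 - 2.40 = 2.60
8. 1.35(5) + 0.6(3) + 0.3(3) = 6.75 + 1.80 + 0.90 = 9.45
The controlling combination is 4, giving 13.50 kPa.

13.50 kPa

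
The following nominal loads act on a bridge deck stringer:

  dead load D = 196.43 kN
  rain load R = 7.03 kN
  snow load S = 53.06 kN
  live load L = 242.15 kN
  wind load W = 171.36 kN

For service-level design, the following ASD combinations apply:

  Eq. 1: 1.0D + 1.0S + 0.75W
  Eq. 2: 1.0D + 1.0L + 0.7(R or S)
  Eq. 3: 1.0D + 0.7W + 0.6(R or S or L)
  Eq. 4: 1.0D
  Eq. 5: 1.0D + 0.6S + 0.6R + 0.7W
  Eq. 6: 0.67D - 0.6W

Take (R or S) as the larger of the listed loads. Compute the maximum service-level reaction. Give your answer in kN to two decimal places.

475.72 kN

(R or S) → S = 53.06 kN; (R or S or L) → L = 242.15 kN.
Eq. 1: 1.0(196.43) + 1.0(53.06) + 0.75(171.36) = 196.43 + 53.06 + 128.52 = 378.01
Eq. 2: 1.0(196.43) + 1.0(242.15) + 0.7(53.06) = 196.43 + 242.15 + 37.14 = 475.72
Eq. 3: 1.0(196.43) + 0.7(171.36) + 0.6(242.15) = 196.43 + 119.95 + 145.29 = 461.67
Eq. 4: 1.0(196.43) = 196.43
Eq. 5: 1.0(196.43) + 0.6(53.06) + 0.6(7.03) + 0.7(171.36) = 196.43 + 31.84 + 4.22 + 119.95 = 352.44
Eq. 6: 0.67(196.43) - 0.6(171.36) = 131.61 - 102.82 = 28.79
Combination 2 governs: V = 475.72 kN.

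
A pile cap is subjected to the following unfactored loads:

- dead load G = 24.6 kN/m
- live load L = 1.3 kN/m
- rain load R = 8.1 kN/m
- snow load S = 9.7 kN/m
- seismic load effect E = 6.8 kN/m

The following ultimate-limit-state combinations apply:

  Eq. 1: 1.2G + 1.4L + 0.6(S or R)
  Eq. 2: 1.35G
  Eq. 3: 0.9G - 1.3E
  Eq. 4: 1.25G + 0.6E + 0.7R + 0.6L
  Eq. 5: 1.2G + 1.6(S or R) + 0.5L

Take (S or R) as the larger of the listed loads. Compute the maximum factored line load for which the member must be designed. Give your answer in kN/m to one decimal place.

45.7 kN/m

(S or R) → S = 9.7 kN/m.
Eq. 1: 1.2(24.6) + 1.4(1.3) + 0.6(9.7) = 37.2
Eq. 2: 1.35(24.6) = 33.2
Eq. 3: 0.9(24.6) - 1.3(6.8) = 13.3
Eq. 4: 1.25(24.6) + 0.6(6.8) + 0.7(8.1) + 0.6(1.3) = 41.3
Eq. 5: 1.2(24.6) + 1.6(9.7) + 0.5(1.3) = 45.7
The controlling combination is 5, giving 45.7 kN/m.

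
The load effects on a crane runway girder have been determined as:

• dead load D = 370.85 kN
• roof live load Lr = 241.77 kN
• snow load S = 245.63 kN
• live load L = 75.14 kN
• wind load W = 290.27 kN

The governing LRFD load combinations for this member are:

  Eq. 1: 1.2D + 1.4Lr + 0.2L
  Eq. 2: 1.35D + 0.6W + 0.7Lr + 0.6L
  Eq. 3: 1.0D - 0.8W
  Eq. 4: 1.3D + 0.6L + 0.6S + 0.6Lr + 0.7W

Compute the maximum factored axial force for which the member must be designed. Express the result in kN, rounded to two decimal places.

1022.82 kN

Eq. 1: 1.2(370.85) + 1.4(241.77) + 0.2(75.14) = 445.02 + 338.48 + 15.03 = 798.53
Eq. 2: 1.35(370.85) + 0.6(290.27) + 0.7(241.77) + 0.6(75.14) = 500.65 + 174.16 + 169.24 + 45.08 = 889.13
Eq. 3: 1.0(370.85) - 0.8(290.27) = 370.85 - 232.22 = 138.63
Eq. 4: 1.3(370.85) + 0.6(75.14) + 0.6(245.63) + 0.6(241.77) + 0.7(290.27) = 482.11 + 45.08 + 147.38 + 145.06 + 203.19 = 1022.82
The controlling combination is 4, giving 1022.82 kN.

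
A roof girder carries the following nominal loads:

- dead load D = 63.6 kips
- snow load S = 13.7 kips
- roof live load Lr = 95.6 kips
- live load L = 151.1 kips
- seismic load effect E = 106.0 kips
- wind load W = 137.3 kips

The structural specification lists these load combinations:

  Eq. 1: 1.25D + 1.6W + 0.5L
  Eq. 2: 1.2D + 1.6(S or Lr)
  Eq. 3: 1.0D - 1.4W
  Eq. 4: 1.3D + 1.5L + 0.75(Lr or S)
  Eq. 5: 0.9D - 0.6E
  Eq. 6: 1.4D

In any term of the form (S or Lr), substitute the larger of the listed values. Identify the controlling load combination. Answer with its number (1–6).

(S or Lr) → Lr = 95.6 kips; (Lr or S) → Lr = 95.6 kips.
Eq. 1: 1.25(63.6) + 1.6(137.3) + 0.5(151.1) = 374.7
Eq. 2: 1.2(63.6) + 1.6(95.6) = 76.3 + 153.0 = 229.3
Eq. 3: 1.0(63.6) - 1.4(137.3) = 63.6 - 192.2 = -128.6
Eq. 4: 1.3(63.6) + 1.5(151.1) + 0.75(95.6) = 381.0
Eq. 5: 0.9(63.6) - 0.6(106.0) = 57.2 - 63.6 = -6.4
Eq. 6: 1.4(63.6) = 89.0
The largest value is 381.0 kips from combination 4.

Combination 4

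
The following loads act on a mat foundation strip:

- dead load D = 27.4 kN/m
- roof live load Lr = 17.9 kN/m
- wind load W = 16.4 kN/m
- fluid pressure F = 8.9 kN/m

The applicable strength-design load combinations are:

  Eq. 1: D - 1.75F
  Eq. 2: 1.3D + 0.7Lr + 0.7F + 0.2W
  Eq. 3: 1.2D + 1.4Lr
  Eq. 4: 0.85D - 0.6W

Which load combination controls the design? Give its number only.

Combination 3

Eq. 1: 1.0(27.4) - 1.75(8.9) = 11.83
Eq. 2: 1.3(27.4) + 0.7(17.9) + 0.7(8.9) + 0.2(16.4) = 35.62 + 12.53 + 6.23 + 3.28 = 57.66
Eq. 3: 1.2(27.4) + 1.4(17.9) = 32.88 + 25.06 = 57.94
Eq. 4: 0.85(27.4) - 0.6(16.4) = 23.29 - 9.84 = 13.45
The largest value is 57.94 kN/m from combination 3.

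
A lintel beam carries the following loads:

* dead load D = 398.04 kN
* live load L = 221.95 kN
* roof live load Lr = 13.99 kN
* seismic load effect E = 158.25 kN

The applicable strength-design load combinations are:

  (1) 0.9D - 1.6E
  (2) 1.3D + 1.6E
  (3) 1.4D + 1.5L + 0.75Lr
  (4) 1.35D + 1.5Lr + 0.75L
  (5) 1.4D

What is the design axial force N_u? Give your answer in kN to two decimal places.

(1) 0.9(398.04) - 1.6(158.25) = 105.04
(2) 1.3(398.04) + 1.6(158.25) = 770.65
(3) 1.4(398.04) + 1.5(221.95) + 0.75(13.99) = 900.67
(4) 1.35(398.04) + 1.5(13.99) + 0.75(221.95) = 724.80
(5) 1.4(398.04) = 557.26
Combination 3 governs: N_u = 900.67 kN.

900.67 kN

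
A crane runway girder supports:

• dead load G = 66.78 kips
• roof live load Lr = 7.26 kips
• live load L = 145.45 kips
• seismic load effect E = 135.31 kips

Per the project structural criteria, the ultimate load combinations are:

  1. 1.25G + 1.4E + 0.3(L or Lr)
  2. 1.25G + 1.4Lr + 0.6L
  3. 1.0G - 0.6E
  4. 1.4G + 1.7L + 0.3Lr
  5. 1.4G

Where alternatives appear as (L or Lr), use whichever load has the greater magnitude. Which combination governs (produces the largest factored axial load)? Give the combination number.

Combination 4

(L or Lr) → L = 145.45 kips.
1. 1.25(66.78) + 1.4(135.31) + 0.3(145.45) = 316.54
2. 1.25(66.78) + 1.4(7.26) + 0.6(145.45) = 180.91
3. 1.0(66.78) - 0.6(135.31) = -14.41
4. 1.4(66.78) + 1.7(145.45) + 0.3(7.26) = 342.94
5. 1.4(66.78) = 93.49
The largest value is 342.94 kips from combination 4.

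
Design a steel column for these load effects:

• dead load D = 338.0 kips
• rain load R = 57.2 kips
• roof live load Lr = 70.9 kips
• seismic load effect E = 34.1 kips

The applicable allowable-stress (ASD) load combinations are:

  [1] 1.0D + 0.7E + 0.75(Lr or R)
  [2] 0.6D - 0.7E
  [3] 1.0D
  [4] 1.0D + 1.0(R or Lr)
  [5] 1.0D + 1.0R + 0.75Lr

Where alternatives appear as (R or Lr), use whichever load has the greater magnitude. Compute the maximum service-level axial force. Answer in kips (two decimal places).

(Lr or R) → Lr = 70.9 kips; (R or Lr) → Lr = 70.9 kips.
[1] 1.0(338.0) + 0.7(34.1) + 0.75(70.9) = 338.00 + 23.87 + 53.18 = 415.05
[2] 0.6(338.0) - 0.7(34.1) = 202.80 - 23.87 = 178.93
[3] 1.0(338.0) = 338.00
[4] 1.0(338.0) + 1.0(70.9) = 338.00 + 70.90 = 408.90
[5] 1.0(338.0) + 1.0(57.2) + 0.75(70.9) = 338.00 + 57.20 + 53.18 = 448.38
Maximum is from combination 5.

448.38 kips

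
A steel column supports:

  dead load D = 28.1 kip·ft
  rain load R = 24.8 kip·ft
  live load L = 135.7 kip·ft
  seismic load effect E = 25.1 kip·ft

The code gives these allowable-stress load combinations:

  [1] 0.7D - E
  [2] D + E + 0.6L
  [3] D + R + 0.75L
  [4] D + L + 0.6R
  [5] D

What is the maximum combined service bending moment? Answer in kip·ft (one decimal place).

178.7 kip·ft

[1] 0.7(28.1) - 1.0(25.1) = 19.7 - 25.1 = -5.4
[2] 1.0(28.1) + 1.0(25.1) + 0.6(135.7) = 28.1 + 25.1 + 81.4 = 134.6
[3] 1.0(28.1) + 1.0(24.8) + 0.75(135.7) = 28.1 + 24.8 + 101.8 = 154.7
[4] 1.0(28.1) + 1.0(135.7) + 0.6(24.8) = 28.1 + 135.7 + 14.9 = 178.7
[5] 1.0(28.1) = 28.1
The controlling combination is 4, giving 178.7 kip·ft.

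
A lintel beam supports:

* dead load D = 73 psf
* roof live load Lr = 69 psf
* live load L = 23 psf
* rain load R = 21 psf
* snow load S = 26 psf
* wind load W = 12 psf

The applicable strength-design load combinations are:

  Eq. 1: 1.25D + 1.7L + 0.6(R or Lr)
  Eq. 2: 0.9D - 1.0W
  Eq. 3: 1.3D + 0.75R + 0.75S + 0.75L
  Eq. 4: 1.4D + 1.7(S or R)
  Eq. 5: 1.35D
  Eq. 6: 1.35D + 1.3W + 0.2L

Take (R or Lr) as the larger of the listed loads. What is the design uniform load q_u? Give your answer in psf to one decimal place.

171.8 psf

(R or Lr) → Lr = 69 psf; (S or R) → S = 26 psf.
Eq. 1: 1.25(73) + 1.7(23) + 0.6(69) = 91.3 + 39.1 + 41.4 = 171.8
Eq. 2: 0.9(73) - 1.0(12) = 65.7 - 12.0 = 53.7
Eq. 3: 1.3(73) + 0.75(21) + 0.75(26) + 0.75(23) = 147.4
Eq. 4: 1.4(73) + 1.7(26) = 102.2 + 44.2 = 146.4
Eq. 5: 1.35(73) = 98.6
Eq. 6: 1.35(73) + 1.3(12) + 0.2(23) = 98.6 + 15.6 + 4.6 = 118.8
Maximum is from combination 1.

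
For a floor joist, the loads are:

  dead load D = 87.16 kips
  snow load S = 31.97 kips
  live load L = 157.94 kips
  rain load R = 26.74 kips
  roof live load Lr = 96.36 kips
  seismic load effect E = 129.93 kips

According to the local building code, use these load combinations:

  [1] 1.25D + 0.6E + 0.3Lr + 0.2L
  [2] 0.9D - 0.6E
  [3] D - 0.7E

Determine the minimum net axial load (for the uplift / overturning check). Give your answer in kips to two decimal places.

-3.79 kips

[1] 1.25(87.16) + 0.6(129.93) + 0.3(96.36) + 0.2(157.94) = 247.40
[2] 0.9(87.16) - 0.6(129.93) = 0.49
[3] 1.0(87.16) - 0.7(129.93) = 87.16 - 90.95 = -3.79
Combination 3 gives the minimum: -3.79 kips.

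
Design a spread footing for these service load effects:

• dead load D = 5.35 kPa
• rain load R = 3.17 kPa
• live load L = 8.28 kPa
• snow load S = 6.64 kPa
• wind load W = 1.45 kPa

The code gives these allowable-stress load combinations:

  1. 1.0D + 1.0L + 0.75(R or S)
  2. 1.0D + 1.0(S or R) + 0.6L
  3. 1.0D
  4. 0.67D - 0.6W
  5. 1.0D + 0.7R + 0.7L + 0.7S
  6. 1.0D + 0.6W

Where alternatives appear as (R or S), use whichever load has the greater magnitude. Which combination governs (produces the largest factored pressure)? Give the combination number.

Combination 1

(R or S) → S = 6.64 kPa; (S or R) → S = 6.64 kPa.
1. 1.0(5.35) + 1.0(8.28) + 0.75(6.64) = 18.61
2. 1.0(5.35) + 1.0(6.64) + 0.6(8.28) = 16.96
3. 1.0(5.35) = 5.35
4. 0.67(5.35) - 0.6(1.45) = 2.71
5. 1.0(5.35) + 0.7(3.17) + 0.7(8.28) + 0.7(6.64) = 18.01
6. 1.0(5.35) + 0.6(1.45) = 6.22
The largest value is 18.61 kPa from combination 1.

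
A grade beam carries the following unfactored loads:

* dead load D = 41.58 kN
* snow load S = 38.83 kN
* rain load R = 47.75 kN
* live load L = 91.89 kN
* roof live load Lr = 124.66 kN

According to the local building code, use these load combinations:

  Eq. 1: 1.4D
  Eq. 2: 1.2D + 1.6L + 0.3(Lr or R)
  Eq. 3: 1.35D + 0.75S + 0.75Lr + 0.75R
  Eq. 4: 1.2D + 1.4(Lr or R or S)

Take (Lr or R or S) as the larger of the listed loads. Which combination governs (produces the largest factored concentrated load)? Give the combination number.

Combination 2

(Lr or R) → Lr = 124.66 kN; (Lr or R or S) → Lr = 124.66 kN.
Eq. 1: 1.4(41.58) = 58.21
Eq. 2: 1.2(41.58) + 1.6(91.89) + 0.3(124.66) = 234.32
Eq. 3: 1.35(41.58) + 0.75(38.83) + 0.75(124.66) + 0.75(47.75) = 214.56
Eq. 4: 1.2(41.58) + 1.4(124.66) = 224.42
The largest value is 234.32 kN from combination 2.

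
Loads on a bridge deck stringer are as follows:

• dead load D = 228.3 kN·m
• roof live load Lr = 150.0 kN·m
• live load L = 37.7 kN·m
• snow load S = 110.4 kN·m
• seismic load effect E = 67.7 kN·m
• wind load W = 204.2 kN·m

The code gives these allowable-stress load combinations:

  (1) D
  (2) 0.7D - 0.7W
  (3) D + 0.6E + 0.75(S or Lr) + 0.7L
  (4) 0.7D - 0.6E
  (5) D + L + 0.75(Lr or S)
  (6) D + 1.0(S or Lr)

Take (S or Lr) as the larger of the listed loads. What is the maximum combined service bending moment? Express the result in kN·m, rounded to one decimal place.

(S or Lr) → Lr = 150.0 kN·m; (Lr or S) → Lr = 150.0 kN·m.
(1) 1.0(228.3) = 228.3
(2) 0.7(228.3) - 0.7(204.2) = 159.8 - 142.9 = 16.9
(3) 1.0(228.3) + 0.6(67.7) + 0.75(150.0) + 0.7(37.7) = 228.3 + 40.6 + 112.5 + 26.4 = 407.8
(4) 0.7(228.3) - 0.6(67.7) = 159.8 - 40.6 = 119.2
(5) 1.0(228.3) + 1.0(37.7) + 0.75(150.0) = 228.3 + 37.7 + 112.5 = 378.5
(6) 1.0(228.3) + 1.0(150.0) = 228.3 + 150.0 = 378.3
Combination 3 governs: M = 407.8 kN·m.

407.8 kN·m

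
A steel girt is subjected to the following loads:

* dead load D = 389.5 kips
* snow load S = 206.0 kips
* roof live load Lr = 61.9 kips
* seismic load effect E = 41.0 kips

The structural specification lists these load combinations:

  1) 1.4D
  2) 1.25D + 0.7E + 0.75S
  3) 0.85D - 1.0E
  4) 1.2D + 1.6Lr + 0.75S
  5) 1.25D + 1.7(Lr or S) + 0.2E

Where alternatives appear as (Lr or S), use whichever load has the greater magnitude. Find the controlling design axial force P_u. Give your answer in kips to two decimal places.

845.28 kips

(Lr or S) → S = 206.0 kips.
1) 1.4(389.5) = 545.30
2) 1.25(389.5) + 0.7(41.0) + 0.75(206.0) = 670.08
3) 0.85(389.5) - 1.0(41.0) = 290.08
4) 1.2(389.5) + 1.6(61.9) + 0.75(206.0) = 720.94
5) 1.25(389.5) + 1.7(206.0) + 0.2(41.0) = 845.28
Combination 5 governs: P_u = 845.28 kips.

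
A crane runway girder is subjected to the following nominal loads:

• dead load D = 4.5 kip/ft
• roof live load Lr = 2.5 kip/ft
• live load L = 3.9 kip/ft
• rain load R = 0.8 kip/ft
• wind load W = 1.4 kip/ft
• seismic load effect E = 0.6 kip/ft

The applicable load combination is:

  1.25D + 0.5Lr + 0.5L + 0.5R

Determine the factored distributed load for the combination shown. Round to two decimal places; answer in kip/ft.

1.25(4.5) + 0.5(2.5) + 0.5(3.9) + 0.5(0.8) = 5.63 + 1.25 + 1.95 + 0.40 = 9.23
w_u = 9.23 kip/ft.

9.23 kip/ft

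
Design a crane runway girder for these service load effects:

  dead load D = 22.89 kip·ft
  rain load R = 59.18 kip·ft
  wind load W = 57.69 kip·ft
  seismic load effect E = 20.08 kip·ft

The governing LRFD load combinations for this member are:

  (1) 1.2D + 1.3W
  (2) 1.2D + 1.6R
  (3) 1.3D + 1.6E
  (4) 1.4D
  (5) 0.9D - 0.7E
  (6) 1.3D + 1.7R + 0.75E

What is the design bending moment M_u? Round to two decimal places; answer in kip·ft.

(1) 1.2(22.89) + 1.3(57.69) = 27.47 + 75.00 = 102.47
(2) 1.2(22.89) + 1.6(59.18) = 27.47 + 94.69 = 122.16
(3) 1.3(22.89) + 1.6(20.08) = 29.76 + 32.13 = 61.89
(4) 1.4(22.89) = 32.05
(5) 0.9(22.89) - 0.7(20.08) = 6.55
(6) 1.3(22.89) + 1.7(59.18) + 0.75(20.08) = 145.42
The controlling combination is 6, giving 145.42 kip·ft.

145.42 kip·ft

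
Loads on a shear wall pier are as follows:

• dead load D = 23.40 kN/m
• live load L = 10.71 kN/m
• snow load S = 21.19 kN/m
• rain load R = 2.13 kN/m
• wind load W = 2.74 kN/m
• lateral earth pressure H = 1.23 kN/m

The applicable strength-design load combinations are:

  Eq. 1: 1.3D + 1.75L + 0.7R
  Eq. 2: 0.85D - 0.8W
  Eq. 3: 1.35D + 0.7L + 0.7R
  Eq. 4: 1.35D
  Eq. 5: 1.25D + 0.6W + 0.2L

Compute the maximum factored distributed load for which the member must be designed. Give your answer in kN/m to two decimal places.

Eq. 1: 1.3(23.40) + 1.75(10.71) + 0.7(2.13) = 30.42 + 18.74 + 1.49 = 50.65
Eq. 2: 0.85(23.40) - 0.8(2.74) = 19.89 - 2.19 = 17.70
Eq. 3: 1.35(23.40) + 0.7(10.71) + 0.7(2.13) = 31.59 + 7.50 + 1.49 = 40.58
Eq. 4: 1.35(23.40) = 31.59
Eq. 5: 1.25(23.40) + 0.6(2.74) + 0.2(10.71) = 33.04
The controlling combination is 1, giving 50.65 kN/m.

50.65 kN/m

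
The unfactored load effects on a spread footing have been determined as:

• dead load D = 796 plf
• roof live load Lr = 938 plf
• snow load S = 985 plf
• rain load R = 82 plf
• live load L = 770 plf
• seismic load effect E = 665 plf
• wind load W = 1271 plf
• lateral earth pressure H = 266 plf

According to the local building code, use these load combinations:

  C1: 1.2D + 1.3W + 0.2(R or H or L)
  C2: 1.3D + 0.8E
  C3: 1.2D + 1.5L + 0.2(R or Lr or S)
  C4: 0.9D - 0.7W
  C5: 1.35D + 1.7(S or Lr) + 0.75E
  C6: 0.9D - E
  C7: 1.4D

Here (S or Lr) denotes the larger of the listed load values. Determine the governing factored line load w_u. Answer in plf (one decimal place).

(R or H or L) → L = 770 plf; (R or Lr or S) → S = 985 plf; (S or Lr) → S = 985 plf.
C1: 1.2(796) + 1.3(1271) + 0.2(770) = 955.2 + 1652.3 + 154.0 = 2761.5
C2: 1.3(796) + 0.8(665) = 1034.8 + 532.0 = 1566.8
C3: 1.2(796) + 1.5(770) + 0.2(985) = 955.2 + 1155.0 + 197.0 = 2307.2
C4: 0.9(796) - 0.7(1271) = 716.4 - 889.7 = -173.3
C5: 1.35(796) + 1.7(985) + 0.75(665) = 1074.6 + 1674.5 + 498.8 = 3247.9
C6: 0.9(796) - 1.0(665) = 716.4 - 665.0 = 51.4
C7: 1.4(796) = 1114.4
Combination 5 governs: w_u = 3247.9 plf.

3247.9 plf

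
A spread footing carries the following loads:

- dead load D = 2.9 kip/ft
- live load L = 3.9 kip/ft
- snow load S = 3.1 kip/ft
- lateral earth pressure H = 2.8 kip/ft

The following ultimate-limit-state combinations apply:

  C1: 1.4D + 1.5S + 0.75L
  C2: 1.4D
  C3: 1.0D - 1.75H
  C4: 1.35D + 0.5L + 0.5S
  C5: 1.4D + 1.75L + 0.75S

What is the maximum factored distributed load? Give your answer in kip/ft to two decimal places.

13.21 kip/ft

C1: 1.4(2.9) + 1.5(3.1) + 0.75(3.9) = 11.64
C2: 1.4(2.9) = 4.06
C3: 1.0(2.9) - 1.75(2.8) = -2.00
C4: 1.35(2.9) + 0.5(3.9) + 0.5(3.1) = 7.42
C5: 1.4(2.9) + 1.75(3.9) + 0.75(3.1) = 13.21
Combination 5 governs: w_u = 13.21 kip/ft.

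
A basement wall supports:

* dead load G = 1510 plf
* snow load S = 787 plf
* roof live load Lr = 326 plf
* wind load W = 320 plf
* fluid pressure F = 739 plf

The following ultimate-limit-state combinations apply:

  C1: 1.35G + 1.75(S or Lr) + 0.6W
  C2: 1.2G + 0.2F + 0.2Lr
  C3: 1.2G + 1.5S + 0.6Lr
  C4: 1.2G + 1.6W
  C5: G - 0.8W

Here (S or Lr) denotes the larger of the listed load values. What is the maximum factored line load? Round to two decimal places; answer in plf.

3607.75 plf

(S or Lr) → S = 787 plf.
C1: 1.35(1510) + 1.75(787) + 0.6(320) = 3607.75
C2: 1.2(1510) + 0.2(739) + 0.2(326) = 2025.00
C3: 1.2(1510) + 1.5(787) + 0.6(326) = 3188.10
C4: 1.2(1510) + 1.6(320) = 2324.00
C5: 1.0(1510) - 0.8(320) = 1254.00
The controlling combination is 1, giving 3607.75 plf.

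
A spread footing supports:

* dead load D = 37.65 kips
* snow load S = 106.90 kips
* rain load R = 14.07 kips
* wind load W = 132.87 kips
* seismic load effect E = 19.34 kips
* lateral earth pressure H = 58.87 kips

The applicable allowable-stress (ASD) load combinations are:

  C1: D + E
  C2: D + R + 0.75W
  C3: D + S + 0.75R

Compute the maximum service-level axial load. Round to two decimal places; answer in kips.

C1: 1.0(37.65) + 1.0(19.34) = 56.99
C2: 1.0(37.65) + 1.0(14.07) + 0.75(132.87) = 151.37
C3: 1.0(37.65) + 1.0(106.90) + 0.75(14.07) = 155.10
The controlling combination is 3, giving 155.10 kips.

155.10 kips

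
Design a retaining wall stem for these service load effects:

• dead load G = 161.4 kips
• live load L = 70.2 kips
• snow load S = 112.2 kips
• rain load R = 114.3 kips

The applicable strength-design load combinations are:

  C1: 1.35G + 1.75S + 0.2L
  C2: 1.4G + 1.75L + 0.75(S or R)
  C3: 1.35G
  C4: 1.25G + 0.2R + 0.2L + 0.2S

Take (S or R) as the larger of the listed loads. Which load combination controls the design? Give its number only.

(S or R) → R = 114.3 kips.
C1: 1.35(161.4) + 1.75(112.2) + 0.2(70.2) = 217.9 + 196.4 + 14.0 = 428.3
C2: 1.4(161.4) + 1.75(70.2) + 0.75(114.3) = 434.5
C3: 1.35(161.4) = 217.9
C4: 1.25(161.4) + 0.2(114.3) + 0.2(70.2) + 0.2(112.2) = 201.8 + 22.9 + 14.0 + 22.4 = 261.1
The largest value is 434.5 kips from combination 2.

Combination 2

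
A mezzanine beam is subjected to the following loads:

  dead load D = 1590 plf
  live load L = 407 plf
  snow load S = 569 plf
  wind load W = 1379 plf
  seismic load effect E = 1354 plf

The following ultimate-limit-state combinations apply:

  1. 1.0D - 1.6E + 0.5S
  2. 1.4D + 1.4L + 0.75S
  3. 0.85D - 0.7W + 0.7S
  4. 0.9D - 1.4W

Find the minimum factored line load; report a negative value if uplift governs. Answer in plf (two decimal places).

1. 1.0(1590) - 1.6(1354) + 0.5(569) = 1590.00 - 2166.40 + 284.50 = -291.90
2. 1.4(1590) + 1.4(407) + 0.75(569) = 2226.00 + 569.80 + 426.75 = 3222.55
3. 0.85(1590) - 0.7(1379) + 0.7(569) = 1351.50 - 965.30 + 398.30 = 784.50
4. 0.9(1590) - 1.4(1379) = 1431.00 - 1930.60 = -499.60
Combination 4 gives the minimum: -499.60 plf.

-499.60 plf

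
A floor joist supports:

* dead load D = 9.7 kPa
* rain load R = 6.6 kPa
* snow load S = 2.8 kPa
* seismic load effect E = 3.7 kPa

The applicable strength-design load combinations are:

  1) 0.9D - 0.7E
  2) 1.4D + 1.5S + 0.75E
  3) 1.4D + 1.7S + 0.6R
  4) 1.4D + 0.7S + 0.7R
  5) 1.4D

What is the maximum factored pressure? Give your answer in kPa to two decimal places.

1) 0.9(9.7) - 0.7(3.7) = 8.73 - 2.59 = 6.14
2) 1.4(9.7) + 1.5(2.8) + 0.75(3.7) = 13.58 + 4.20 + 2.78 = 20.56
3) 1.4(9.7) + 1.7(2.8) + 0.6(6.6) = 13.58 + 4.76 + 3.96 = 22.30
4) 1.4(9.7) + 0.7(2.8) + 0.7(6.6) = 13.58 + 1.96 + 4.62 = 20.16
5) 1.4(9.7) = 13.58
Combination 3 governs: p_u = 22.30 kPa.

22.30 kPa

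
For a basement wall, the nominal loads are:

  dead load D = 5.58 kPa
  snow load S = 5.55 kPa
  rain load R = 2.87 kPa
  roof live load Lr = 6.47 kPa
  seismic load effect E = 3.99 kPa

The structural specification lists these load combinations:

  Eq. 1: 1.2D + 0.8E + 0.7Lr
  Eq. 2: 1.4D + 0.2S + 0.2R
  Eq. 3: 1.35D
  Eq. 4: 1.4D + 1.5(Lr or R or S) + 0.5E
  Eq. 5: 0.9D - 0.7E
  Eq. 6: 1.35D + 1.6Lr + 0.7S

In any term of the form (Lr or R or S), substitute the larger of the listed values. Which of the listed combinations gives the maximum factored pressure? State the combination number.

Combination 6

(Lr or R or S) → Lr = 6.47 kPa.
Eq. 1: 1.2(5.58) + 0.8(3.99) + 0.7(6.47) = 14.42
Eq. 2: 1.4(5.58) + 0.2(5.55) + 0.2(2.87) = 9.50
Eq. 3: 1.35(5.58) = 7.53
Eq. 4: 1.4(5.58) + 1.5(6.47) + 0.5(3.99) = 19.51
Eq. 5: 0.9(5.58) - 0.7(3.99) = 2.23
Eq. 6: 1.35(5.58) + 1.6(6.47) + 0.7(5.55) = 21.77
The largest value is 21.77 kPa from combination 6.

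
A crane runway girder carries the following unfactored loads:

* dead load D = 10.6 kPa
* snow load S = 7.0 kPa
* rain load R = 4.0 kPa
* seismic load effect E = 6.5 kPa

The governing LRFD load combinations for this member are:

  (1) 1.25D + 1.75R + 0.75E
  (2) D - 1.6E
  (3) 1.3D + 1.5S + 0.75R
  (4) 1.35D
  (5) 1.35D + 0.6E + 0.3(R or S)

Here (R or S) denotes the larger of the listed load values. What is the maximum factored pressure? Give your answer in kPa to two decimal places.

(R or S) → S = 7.0 kPa.
(1) 1.25(10.6) + 1.75(4.0) + 0.75(6.5) = 25.13
(2) 1.0(10.6) - 1.6(6.5) = 0.20
(3) 1.3(10.6) + 1.5(7.0) + 0.75(4.0) = 27.28
(4) 1.35(10.6) = 14.31
(5) 1.35(10.6) + 0.6(6.5) + 0.3(7.0) = 20.31
Maximum is from combination 3.

27.28 kPa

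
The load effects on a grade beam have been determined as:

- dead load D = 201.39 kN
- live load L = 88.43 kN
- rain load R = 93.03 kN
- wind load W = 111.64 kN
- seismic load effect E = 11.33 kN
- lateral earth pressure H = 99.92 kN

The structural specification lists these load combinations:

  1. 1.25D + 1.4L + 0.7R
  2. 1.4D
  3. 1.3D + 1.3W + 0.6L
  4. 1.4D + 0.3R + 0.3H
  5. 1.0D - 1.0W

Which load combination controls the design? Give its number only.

1. 1.25(201.39) + 1.4(88.43) + 0.7(93.03) = 251.74 + 123.80 + 65.12 = 440.66
2. 1.4(201.39) = 281.95
3. 1.3(201.39) + 1.3(111.64) + 0.6(88.43) = 261.81 + 145.13 + 53.06 = 460.00
4. 1.4(201.39) + 0.3(93.03) + 0.3(99.92) = 339.83
5. 1.0(201.39) - 1.0(111.64) = 201.39 - 111.64 = 89.75
The largest value is 460.00 kN from combination 3.

Combination 3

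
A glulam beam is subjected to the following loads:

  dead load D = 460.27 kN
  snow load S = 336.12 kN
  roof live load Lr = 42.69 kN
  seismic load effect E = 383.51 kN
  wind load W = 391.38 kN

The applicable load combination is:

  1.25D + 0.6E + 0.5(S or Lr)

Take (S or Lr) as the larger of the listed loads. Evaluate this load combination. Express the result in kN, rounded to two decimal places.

973.50 kN

(S or Lr) → S = 336.12 kN.
1.25(460.27) + 0.6(383.51) + 0.5(336.12) = 973.50
N_u = 973.50 kN.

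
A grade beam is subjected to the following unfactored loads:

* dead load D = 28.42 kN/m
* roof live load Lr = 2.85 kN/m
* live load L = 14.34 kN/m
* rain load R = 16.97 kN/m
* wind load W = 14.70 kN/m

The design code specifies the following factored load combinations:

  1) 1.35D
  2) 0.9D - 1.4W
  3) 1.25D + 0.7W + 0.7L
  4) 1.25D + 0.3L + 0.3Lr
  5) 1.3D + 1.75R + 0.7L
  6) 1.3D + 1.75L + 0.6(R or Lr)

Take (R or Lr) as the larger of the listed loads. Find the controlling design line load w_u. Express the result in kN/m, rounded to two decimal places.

(R or Lr) → R = 16.97 kN/m.
1) 1.35(28.42) = 38.37
2) 0.9(28.42) - 1.4(14.70) = 5.00
3) 1.25(28.42) + 0.7(14.70) + 0.7(14.34) = 55.85
4) 1.25(28.42) + 0.3(14.34) + 0.3(2.85) = 40.68
5) 1.3(28.42) + 1.75(16.97) + 0.7(14.34) = 76.68
6) 1.3(28.42) + 1.75(14.34) + 0.6(16.97) = 72.22
Combination 5 governs: w_u = 76.68 kN/m.

76.68 kN/m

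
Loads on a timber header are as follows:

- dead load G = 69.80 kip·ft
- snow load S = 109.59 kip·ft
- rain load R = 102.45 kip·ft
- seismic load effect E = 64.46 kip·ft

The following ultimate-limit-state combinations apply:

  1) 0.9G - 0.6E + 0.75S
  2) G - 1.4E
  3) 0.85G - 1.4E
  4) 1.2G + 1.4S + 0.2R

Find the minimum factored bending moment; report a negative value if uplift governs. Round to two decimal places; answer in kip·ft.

-30.91 kip·ft

1) 0.9(69.80) - 0.6(64.46) + 0.75(109.59) = 106.34
2) 1.0(69.80) - 1.4(64.46) = -20.44
3) 0.85(69.80) - 1.4(64.46) = -30.91
4) 1.2(69.80) + 1.4(109.59) + 0.2(102.45) = 257.68
Combination 3 gives the minimum: -30.91 kip·ft.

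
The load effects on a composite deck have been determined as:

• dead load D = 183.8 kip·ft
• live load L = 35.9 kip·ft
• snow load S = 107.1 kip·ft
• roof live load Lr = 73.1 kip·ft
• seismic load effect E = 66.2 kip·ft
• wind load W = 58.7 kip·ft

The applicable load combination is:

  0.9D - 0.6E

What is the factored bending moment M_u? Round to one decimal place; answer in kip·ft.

0.9(183.8) - 0.6(66.2) = 165.4 - 39.7 = 125.7
M_u = 125.7 kip·ft.

125.7 kip·ft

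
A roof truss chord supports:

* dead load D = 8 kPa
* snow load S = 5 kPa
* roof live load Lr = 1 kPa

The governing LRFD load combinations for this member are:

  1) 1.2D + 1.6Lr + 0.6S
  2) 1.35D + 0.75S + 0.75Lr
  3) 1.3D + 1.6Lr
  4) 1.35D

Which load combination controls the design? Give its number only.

Combination 2

1) 1.2(8) + 1.6(1) + 0.6(5) = 14.2
2) 1.35(8) + 0.75(5) + 0.75(1) = 15.3
3) 1.3(8) + 1.6(1) = 12.0
4) 1.35(8) = 10.8
The largest value is 15.3 kPa from combination 2.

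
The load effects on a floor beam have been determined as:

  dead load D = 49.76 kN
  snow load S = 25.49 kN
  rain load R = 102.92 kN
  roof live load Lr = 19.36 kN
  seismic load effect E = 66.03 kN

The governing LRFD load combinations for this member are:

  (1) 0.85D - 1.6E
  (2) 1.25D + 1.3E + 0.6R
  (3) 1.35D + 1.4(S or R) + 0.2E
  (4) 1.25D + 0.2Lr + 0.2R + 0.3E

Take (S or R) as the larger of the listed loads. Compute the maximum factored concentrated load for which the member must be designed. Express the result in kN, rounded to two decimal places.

(S or R) → R = 102.92 kN.
(1) 0.85(49.76) - 1.6(66.03) = -63.35
(2) 1.25(49.76) + 1.3(66.03) + 0.6(102.92) = 209.79
(3) 1.35(49.76) + 1.4(102.92) + 0.2(66.03) = 224.47
(4) 1.25(49.76) + 0.2(19.36) + 0.2(102.92) + 0.3(66.03) = 106.47
The controlling combination is 3, giving 224.47 kN.

224.47 kN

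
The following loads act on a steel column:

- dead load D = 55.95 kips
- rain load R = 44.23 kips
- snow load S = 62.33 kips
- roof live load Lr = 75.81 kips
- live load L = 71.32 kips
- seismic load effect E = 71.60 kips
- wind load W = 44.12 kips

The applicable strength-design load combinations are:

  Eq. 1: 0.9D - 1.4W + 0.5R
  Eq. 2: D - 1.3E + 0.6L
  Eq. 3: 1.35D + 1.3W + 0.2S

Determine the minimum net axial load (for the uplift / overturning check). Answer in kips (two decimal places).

Eq. 1: 0.9(55.95) - 1.4(44.12) + 0.5(44.23) = 10.70
Eq. 2: 1.0(55.95) - 1.3(71.60) + 0.6(71.32) = 55.95 - 93.08 + 42.79 = 5.66
Eq. 3: 1.35(55.95) + 1.3(44.12) + 0.2(62.33) = 145.35
Combination 2 gives the minimum: 5.66 kips.

5.66 kips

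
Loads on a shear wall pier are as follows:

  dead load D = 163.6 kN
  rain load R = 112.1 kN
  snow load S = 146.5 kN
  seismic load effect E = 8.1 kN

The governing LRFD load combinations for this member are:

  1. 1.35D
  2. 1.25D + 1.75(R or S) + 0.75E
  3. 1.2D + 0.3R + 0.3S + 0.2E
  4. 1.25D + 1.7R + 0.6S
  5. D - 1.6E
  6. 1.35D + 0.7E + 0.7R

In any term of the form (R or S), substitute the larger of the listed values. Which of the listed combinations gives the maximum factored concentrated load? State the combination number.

Combination 4

(R or S) → S = 146.5 kN.
1. 1.35(163.6) = 220.86
2. 1.25(163.6) + 1.75(146.5) + 0.75(8.1) = 466.95
3. 1.2(163.6) + 0.3(112.1) + 0.3(146.5) + 0.2(8.1) = 196.32 + 33.63 + 43.95 + 1.62 = 275.52
4. 1.25(163.6) + 1.7(112.1) + 0.6(146.5) = 204.50 + 190.57 + 87.90 = 482.97
5. 1.0(163.6) - 1.6(8.1) = 163.60 - 12.96 = 150.64
6. 1.35(163.6) + 0.7(8.1) + 0.7(112.1) = 220.86 + 5.67 + 78.47 = 305.00
The largest value is 482.97 kN from combination 4.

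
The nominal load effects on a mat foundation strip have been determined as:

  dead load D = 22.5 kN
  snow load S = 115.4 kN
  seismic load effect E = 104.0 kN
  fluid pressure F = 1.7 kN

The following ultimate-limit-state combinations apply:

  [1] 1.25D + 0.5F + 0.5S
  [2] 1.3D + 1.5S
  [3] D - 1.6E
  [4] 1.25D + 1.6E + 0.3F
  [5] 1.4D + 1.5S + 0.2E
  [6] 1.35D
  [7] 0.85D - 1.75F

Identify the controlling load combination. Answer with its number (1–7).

Combination 5

[1] 1.25(22.5) + 0.5(1.7) + 0.5(115.4) = 28.13 + 0.85 + 57.70 = 86.68
[2] 1.3(22.5) + 1.5(115.4) = 29.25 + 173.10 = 202.35
[3] 1.0(22.5) - 1.6(104.0) = 22.50 - 166.40 = -143.90
[4] 1.25(22.5) + 1.6(104.0) + 0.3(1.7) = 28.13 + 166.40 + 0.51 = 195.04
[5] 1.4(22.5) + 1.5(115.4) + 0.2(104.0) = 31.50 + 173.10 + 20.80 = 225.40
[6] 1.35(22.5) = 30.38
[7] 0.85(22.5) - 1.75(1.7) = 19.13 - 2.98 = 16.15
The largest value is 225.40 kN from combination 5.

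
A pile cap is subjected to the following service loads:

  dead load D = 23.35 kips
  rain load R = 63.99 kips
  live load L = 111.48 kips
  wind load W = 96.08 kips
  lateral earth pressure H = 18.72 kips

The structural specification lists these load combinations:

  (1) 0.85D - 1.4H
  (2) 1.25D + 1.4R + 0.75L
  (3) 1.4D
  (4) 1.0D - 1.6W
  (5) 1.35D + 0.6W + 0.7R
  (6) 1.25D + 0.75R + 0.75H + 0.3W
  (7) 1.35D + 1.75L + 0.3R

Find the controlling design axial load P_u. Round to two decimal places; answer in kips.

245.81 kips

(1) 0.85(23.35) - 1.4(18.72) = 19.85 - 26.21 = -6.36
(2) 1.25(23.35) + 1.4(63.99) + 0.75(111.48) = 202.38
(3) 1.4(23.35) = 32.69
(4) 1.0(23.35) - 1.6(96.08) = 23.35 - 153.73 = -130.38
(5) 1.35(23.35) + 0.6(96.08) + 0.7(63.99) = 31.52 + 57.65 + 44.79 = 133.96
(6) 1.25(23.35) + 0.75(63.99) + 0.75(18.72) + 0.3(96.08) = 29.19 + 47.99 + 14.04 + 28.82 = 120.04
(7) 1.35(23.35) + 1.75(111.48) + 0.3(63.99) = 31.52 + 195.09 + 19.20 = 245.81
The controlling combination is 7, giving 245.81 kips.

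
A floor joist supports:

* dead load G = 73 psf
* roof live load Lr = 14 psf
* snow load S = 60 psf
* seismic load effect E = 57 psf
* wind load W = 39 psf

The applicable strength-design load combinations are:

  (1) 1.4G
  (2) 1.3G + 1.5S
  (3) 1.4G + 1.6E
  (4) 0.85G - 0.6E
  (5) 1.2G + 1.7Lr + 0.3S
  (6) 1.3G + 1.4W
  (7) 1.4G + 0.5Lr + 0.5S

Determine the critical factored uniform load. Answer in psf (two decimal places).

(1) 1.4(73) = 102.20
(2) 1.3(73) + 1.5(60) = 184.90
(3) 1.4(73) + 1.6(57) = 193.40
(4) 0.85(73) - 0.6(57) = 27.85
(5) 1.2(73) + 1.7(14) + 0.3(60) = 129.40
(6) 1.3(73) + 1.4(39) = 149.50
(7) 1.4(73) + 0.5(14) + 0.5(60) = 139.20
Maximum is from combination 3.

193.40 psf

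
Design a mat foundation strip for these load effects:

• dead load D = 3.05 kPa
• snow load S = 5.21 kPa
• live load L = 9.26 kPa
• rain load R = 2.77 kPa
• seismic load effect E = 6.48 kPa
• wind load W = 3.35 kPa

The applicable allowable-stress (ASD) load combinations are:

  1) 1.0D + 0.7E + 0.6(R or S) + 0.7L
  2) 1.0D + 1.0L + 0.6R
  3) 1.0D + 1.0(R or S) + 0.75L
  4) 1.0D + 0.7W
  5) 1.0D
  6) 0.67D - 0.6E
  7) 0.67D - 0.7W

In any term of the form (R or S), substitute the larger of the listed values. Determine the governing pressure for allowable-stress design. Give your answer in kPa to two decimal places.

(R or S) → S = 5.21 kPa.
1) 1.0(3.05) + 0.7(6.48) + 0.6(5.21) + 0.7(9.26) = 17.19
2) 1.0(3.05) + 1.0(9.26) + 0.6(2.77) = 3.05 + 9.26 + 1.66 = 13.97
3) 1.0(3.05) + 1.0(5.21) + 0.75(9.26) = 3.05 + 5.21 + 6.95 = 15.21
4) 1.0(3.05) + 0.7(3.35) = 3.05 + 2.35 = 5.40
5) 1.0(3.05) = 3.05
6) 0.67(3.05) - 0.6(6.48) = -1.84
7) 0.67(3.05) - 0.7(3.35) = -0.30
The controlling combination is 1, giving 17.19 kPa.

17.19 kPa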